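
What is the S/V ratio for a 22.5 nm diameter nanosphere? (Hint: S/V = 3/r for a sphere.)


Radius r = 22.5/2 = 11.25 nm
S/V = 3 / r = 3 / 11.25
S/V = 0.2667 nm^-1

0.2667


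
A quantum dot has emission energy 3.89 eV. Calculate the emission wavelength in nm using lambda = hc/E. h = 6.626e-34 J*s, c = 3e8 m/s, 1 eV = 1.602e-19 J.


Convert energy: E = 3.89 eV = 3.89 * 1.602e-19 = 6.23178e-19 J
lambda = h*c / E = 6.626e-34 * 3e8 / 6.23178e-19
lambda = 3.18978e-07 m = 319.0 nm

319.0


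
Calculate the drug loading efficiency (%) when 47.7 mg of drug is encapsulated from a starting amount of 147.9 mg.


Drug loading efficiency = (drug loaded / drug initial) * 100
DLE = 47.7 / 147.9 * 100
DLE = 0.3225 * 100
DLE = 32.25%

32.25


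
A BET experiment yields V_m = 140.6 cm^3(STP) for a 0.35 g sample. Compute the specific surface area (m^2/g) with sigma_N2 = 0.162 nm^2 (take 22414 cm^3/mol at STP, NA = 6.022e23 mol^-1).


Number of moles in monolayer = V_m / 22414 = 140.6 / 22414 = 0.00627287
Number of molecules = moles * NA = 0.00627287 * 6.022e23
SA = molecules * sigma / mass
SA = (140.6 / 22414) * 6.022e23 * 0.162e-18 / 0.35
SA = 1748.5 m^2/g

1748.5


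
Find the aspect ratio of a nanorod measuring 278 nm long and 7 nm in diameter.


Aspect ratio AR = length / diameter
AR = 278 / 7
AR = 39.71

39.71


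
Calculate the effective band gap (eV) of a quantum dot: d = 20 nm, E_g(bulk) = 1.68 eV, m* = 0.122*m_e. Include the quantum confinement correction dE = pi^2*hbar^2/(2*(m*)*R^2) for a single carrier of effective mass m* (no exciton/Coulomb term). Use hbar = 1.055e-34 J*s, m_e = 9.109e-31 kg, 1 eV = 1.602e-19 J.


Radius R = 20/2 nm = 1e-08 m
Confinement energy dE = pi^2 * hbar^2 / (2 * m_eff * m_e * R^2)
dE = pi^2 * (1.055e-34)^2 / (2 * 0.122 * 9.109e-31 * (1e-08)^2) J, divided by 1.602e-19 J/eV
dE = 0.0309 eV
Total band gap = E_g(bulk) + dE = 1.68 + 0.0309 = 1.7109 eV

1.7109


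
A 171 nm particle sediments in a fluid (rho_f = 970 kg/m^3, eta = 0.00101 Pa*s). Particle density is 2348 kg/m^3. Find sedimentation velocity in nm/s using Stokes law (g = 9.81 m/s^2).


Radius R = 171/2 nm = 8.55e-08 m
Density difference = 2348 - 970 = 1378 kg/m^3
v = 2 * R^2 * (rho_p - rho_f) * g / (9 * eta)
v = 2 * (8.55e-08)^2 * 1378 * 9.81 / (9 * 0.00101)
v = 2.17429e-08 m/s = 21.7429 nm/s

21.7429


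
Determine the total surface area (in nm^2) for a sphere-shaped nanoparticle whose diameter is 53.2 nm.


Radius r = 53.2/2 = 26.6 nm
Surface area SA = 4 * pi * r^2
SA = 4 * pi * (26.6)^2
SA = 8891.46 nm^2

8891.46


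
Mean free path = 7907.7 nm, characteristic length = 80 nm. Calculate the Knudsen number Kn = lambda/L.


Knudsen number Kn = lambda / L
Kn = 7907.7 / 80
Kn = 98.8462

98.8462


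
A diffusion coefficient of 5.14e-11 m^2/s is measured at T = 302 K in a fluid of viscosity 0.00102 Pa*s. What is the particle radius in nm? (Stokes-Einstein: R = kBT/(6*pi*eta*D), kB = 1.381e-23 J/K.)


Stokes-Einstein: R = kB*T / (6*pi*eta*D)
R = 1.381e-23 * 302 / (6 * pi * 0.00102 * 5.14e-11)
R = 4.22023e-09 m = 4.22 nm

4.22


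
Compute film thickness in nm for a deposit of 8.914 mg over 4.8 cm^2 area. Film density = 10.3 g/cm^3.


Convert: m = 8.914 mg = 8.9140e-06 kg, A = 4.8 cm^2 = 4.8000e-04 m^2, rho = 10.3 g/cm^3 = 10300 kg/m^3
t = m / (A * rho)
t = 8.9140e-06 / (4.8000e-04 * 10300)
t = 1.8030e-06 m = 1803.0 nm

1803.0


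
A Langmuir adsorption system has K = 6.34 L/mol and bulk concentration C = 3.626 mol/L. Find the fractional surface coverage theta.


Langmuir isotherm: theta = K*C / (1 + K*C)
K*C = 6.34 * 3.626 = 22.98884
theta = 22.98884 / (1 + 22.98884) = 22.98884 / 23.98884
theta = 0.9583

0.9583


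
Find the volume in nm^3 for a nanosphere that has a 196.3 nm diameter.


Radius r = 196.3/2 = 98.15 nm
Volume V = (4/3) * pi * r^3
V = (4/3) * pi * (98.15)^3
V = 3960586.67 nm^3

3960586.67


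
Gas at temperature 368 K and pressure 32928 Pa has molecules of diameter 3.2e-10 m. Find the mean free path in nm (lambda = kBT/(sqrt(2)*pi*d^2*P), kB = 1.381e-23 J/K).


Mean free path: lambda = kB*T / (sqrt(2) * pi * d^2 * P)
lambda = 1.381e-23 * 368 / (sqrt(2) * pi * (3.2e-10)^2 * 32928)
lambda = 3.39243e-07 m
lambda = 339.24 nm

339.24


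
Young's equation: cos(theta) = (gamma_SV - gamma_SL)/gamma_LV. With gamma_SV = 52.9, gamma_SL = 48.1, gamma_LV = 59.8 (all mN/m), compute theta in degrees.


cos(theta) = (gamma_SV - gamma_SL) / gamma_LV
cos(theta) = (52.9 - 48.1) / 59.8
cos(theta) = 0.080268
theta = arccos(0.080268) = 85.4 degrees

85.4


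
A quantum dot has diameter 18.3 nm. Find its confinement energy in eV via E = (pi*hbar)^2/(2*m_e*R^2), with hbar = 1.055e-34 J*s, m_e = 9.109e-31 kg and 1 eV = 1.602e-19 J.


Radius R = 18.3/2 = 9.15 nm = 9.15e-09 m
E = (pi * 1.055e-34)^2 / (2 * 9.109e-31 * (9.15e-09)^2)
E(J) = 7.20214e-22
E = E(J) / 1.602e-19 = 0.0045 eV

0.0045


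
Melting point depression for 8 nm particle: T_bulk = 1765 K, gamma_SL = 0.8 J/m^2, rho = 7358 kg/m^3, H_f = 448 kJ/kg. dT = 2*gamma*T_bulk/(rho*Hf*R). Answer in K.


Radius R = 8/2 = 4 nm = 4e-09 m
Convert H_f = 448 kJ/kg = 448000 J/kg
dT = 2 * gamma_SL * T_bulk / (rho * H_f * R)
dT = 2 * 0.8 * 1765 / (7358 * 448000 * 4e-09)
dT = 214.2 K

214.2


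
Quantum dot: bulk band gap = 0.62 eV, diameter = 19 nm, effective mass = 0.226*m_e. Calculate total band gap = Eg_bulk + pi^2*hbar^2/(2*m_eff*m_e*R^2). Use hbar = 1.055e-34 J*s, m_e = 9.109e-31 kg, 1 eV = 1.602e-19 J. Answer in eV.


Radius R = 19/2 nm = 9.5e-09 m
Confinement energy dE = pi^2 * hbar^2 / (2 * m_eff * m_e * R^2)
dE = pi^2 * (1.055e-34)^2 / (2 * 0.226 * 9.109e-31 * (9.5e-09)^2) J, divided by 1.602e-19 J/eV
dE = 0.0185 eV
Total band gap = E_g(bulk) + dE = 0.62 + 0.0185 = 0.6385 eV

0.6385


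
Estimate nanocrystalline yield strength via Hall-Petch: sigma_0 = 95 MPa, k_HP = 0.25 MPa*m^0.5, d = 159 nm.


d = 159 nm = 1.59e-07 m
sqrt(d) = 0.000398748
Hall-Petch contribution = k / sqrt(d) = 0.25 / 0.000398748 = 627.0 MPa
sigma = sigma_0 + k/sqrt(d) = 95 + 627.0 = 722.0 MPa

722.0


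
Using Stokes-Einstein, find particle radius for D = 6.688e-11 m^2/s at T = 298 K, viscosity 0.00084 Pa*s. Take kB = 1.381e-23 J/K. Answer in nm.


Stokes-Einstein: R = kB*T / (6*pi*eta*D)
R = 1.381e-23 * 298 / (6 * pi * 0.00084 * 6.688e-11)
R = 3.88627e-09 m = 3.89 nm

3.89


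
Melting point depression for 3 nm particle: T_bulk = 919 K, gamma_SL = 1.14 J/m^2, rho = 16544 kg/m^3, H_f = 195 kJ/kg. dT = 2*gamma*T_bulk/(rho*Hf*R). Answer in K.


Radius R = 3/2 = 1.5 nm = 1.5e-09 m
Convert H_f = 195 kJ/kg = 195000 J/kg
dT = 2 * gamma_SL * T_bulk / (rho * H_f * R)
dT = 2 * 1.14 * 919 / (16544 * 195000 * 1.5e-09)
dT = 433.0 K

433.0


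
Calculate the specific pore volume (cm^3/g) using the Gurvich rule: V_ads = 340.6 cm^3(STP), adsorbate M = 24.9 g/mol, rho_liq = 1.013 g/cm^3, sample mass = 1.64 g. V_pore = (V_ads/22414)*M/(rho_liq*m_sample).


Moles adsorbed n = V_ads / 22414 = 340.6 / 22414 = 1.519586e-02 mol
Liquid volume V_liq = n * M / rho_liq = 1.519586e-02 * 24.9 / 1.013 = 0.37352 cm^3
Specific pore volume V_pore = V_liq / m_sample = 0.37352 / 1.64
V_pore = 0.2278 cm^3/g

0.2278


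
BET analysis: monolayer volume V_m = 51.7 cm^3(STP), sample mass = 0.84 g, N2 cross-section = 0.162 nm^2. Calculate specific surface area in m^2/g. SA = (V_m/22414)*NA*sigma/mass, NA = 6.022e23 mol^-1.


Number of moles in monolayer = V_m / 22414 = 51.7 / 22414 = 0.00230659
Number of molecules = moles * NA = 0.00230659 * 6.022e23
SA = molecules * sigma / mass
SA = (51.7 / 22414) * 6.022e23 * 0.162e-18 / 0.84
SA = 267.9 m^2/g

267.9


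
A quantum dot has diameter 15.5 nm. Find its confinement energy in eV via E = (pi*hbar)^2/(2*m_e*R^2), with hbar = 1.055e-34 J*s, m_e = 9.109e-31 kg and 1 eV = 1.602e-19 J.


Radius R = 15.5/2 = 7.75 nm = 7.75e-09 m
E = (pi * 1.055e-34)^2 / (2 * 9.109e-31 * (7.75e-09)^2)
E(J) = 1.00392e-21
E = E(J) / 1.602e-19 = 0.0063 eV

0.0063


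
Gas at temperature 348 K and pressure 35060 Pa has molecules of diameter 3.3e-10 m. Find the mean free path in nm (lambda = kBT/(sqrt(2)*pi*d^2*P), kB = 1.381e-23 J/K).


Mean free path: lambda = kB*T / (sqrt(2) * pi * d^2 * P)
lambda = 1.381e-23 * 348 / (sqrt(2) * pi * (3.3e-10)^2 * 35060)
lambda = 2.83314e-07 m
lambda = 283.31 nm

283.31


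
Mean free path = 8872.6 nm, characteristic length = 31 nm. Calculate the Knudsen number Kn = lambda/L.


Knudsen number Kn = lambda / L
Kn = 8872.6 / 31
Kn = 286.2129

286.2129


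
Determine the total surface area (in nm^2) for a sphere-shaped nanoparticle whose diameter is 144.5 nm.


Radius r = 144.5/2 = 72.25 nm
Surface area SA = 4 * pi * r^2
SA = 4 * pi * (72.25)^2
SA = 65597.24 nm^2

65597.24


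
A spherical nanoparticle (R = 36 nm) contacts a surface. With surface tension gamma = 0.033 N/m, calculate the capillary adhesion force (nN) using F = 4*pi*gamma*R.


Convert radius: R = 36 nm = 3.6e-08 m
F = 4 * pi * gamma * R
F = 4 * pi * 0.033 * 3.6e-08
F = 1.49288e-08 N = 14.9288 nN

14.9288


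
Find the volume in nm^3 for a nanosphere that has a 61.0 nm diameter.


Radius r = 61.0/2 = 30.5 nm
Volume V = (4/3) * pi * r^3
V = (4/3) * pi * (30.5)^3
V = 118846.97 nm^3

118846.97


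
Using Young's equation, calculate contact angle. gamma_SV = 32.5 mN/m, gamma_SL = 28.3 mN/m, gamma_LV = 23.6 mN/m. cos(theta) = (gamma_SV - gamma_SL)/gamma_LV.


cos(theta) = (gamma_SV - gamma_SL) / gamma_LV
cos(theta) = (32.5 - 28.3) / 23.6
cos(theta) = 0.177966
theta = arccos(0.177966) = 79.75 degrees

79.75


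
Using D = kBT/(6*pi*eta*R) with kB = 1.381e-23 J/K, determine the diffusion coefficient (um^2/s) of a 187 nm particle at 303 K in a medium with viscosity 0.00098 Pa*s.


Radius R = 187/2 = 93.5 nm = 9.35e-08 m
D = kB*T / (6*pi*eta*R)
D = 1.381e-23 * 303 / (6 * pi * 0.00098 * 9.35e-08)
D = 2.42269e-12 m^2/s = 2.423 um^2/s

2.423


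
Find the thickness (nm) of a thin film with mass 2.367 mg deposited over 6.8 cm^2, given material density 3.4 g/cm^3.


Convert: m = 2.367 mg = 2.3670e-06 kg, A = 6.8 cm^2 = 6.8000e-04 m^2, rho = 3.4 g/cm^3 = 3400 kg/m^3
t = m / (A * rho)
t = 2.3670e-06 / (6.8000e-04 * 3400)
t = 1.0238e-06 m = 1023.8 nm

1023.8


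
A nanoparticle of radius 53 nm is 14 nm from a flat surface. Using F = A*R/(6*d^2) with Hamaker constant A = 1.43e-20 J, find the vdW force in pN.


Convert to SI: R = 53 nm = 5.3e-08 m, d = 14 nm = 1.4e-08 m
F = A * R / (6 * d^2)
F = 1.43e-20 * 5.3e-08 / (6 * (1.4e-08)^2)
F = 6.44473e-13 N = 0.644 pN

0.644


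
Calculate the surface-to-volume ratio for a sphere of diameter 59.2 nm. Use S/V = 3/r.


Radius r = 59.2/2 = 29.6 nm
S/V = 3 / r = 3 / 29.6
S/V = 0.1014 nm^-1

0.1014


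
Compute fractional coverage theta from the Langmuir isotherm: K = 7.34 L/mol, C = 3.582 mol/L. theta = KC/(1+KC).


Langmuir isotherm: theta = K*C / (1 + K*C)
K*C = 7.34 * 3.582 = 26.29188
theta = 26.29188 / (1 + 26.29188) = 26.29188 / 27.29188
theta = 0.9634

0.9634


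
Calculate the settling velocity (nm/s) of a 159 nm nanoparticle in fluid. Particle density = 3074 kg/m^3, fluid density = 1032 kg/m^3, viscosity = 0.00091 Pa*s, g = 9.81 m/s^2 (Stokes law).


Radius R = 159/2 nm = 7.95e-08 m
Density difference = 3074 - 1032 = 2042 kg/m^3
v = 2 * R^2 * (rho_p - rho_f) * g / (9 * eta)
v = 2 * (7.95e-08)^2 * 2042 * 9.81 / (9 * 0.00091)
v = 3.09176e-08 m/s = 30.9176 nm/s

30.9176


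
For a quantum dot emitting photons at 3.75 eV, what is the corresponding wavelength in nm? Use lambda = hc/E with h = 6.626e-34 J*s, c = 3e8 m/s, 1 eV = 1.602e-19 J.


Convert energy: E = 3.75 eV = 3.75 * 1.602e-19 = 6.0075e-19 J
lambda = h*c / E = 6.626e-34 * 3e8 / 6.0075e-19
lambda = 3.30886e-07 m = 330.9 nm

330.9


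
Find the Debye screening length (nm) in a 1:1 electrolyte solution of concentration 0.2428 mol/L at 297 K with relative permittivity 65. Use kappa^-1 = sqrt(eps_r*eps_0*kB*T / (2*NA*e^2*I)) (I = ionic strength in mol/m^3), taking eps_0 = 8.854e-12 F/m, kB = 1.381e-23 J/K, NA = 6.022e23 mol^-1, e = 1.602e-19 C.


Ionic strength I = 0.2428 * 1^2 * 1000 = 242.8 mol/m^3
kappa^-1 = sqrt(65 * 8.854e-12 * 1.381e-23 * 297 / (2 * 6.022e23 * (1.602e-19)^2 * 242.8))
kappa^-1 = 0.561 nm

0.561


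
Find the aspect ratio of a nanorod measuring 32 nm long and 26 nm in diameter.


Aspect ratio AR = length / diameter
AR = 32 / 26
AR = 1.23

1.23


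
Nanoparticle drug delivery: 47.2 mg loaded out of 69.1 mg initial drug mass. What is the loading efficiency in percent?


Drug loading efficiency = (drug loaded / drug initial) * 100
DLE = 47.2 / 69.1 * 100
DLE = 0.6831 * 100
DLE = 68.31%

68.31


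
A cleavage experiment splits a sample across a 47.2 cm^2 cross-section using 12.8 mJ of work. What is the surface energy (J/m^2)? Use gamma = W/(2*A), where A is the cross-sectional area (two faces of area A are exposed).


Convert: A = 47.2 cm^2 = 0.00472 m^2, W = 12.8 mJ = 0.0128 J
Cleaving exposes two faces of area A, so total new surface = 2*A and gamma = W / (2*A)
gamma = 0.0128 / (2 * 0.00472)
gamma = 1.356 J/m^2

1.356


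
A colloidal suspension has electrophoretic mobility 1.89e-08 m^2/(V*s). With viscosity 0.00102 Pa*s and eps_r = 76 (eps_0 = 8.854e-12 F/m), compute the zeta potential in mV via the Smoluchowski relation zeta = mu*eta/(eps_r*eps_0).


Smoluchowski equation: zeta = mu * eta / (eps_r * eps_0)
zeta = 1.89e-08 * 0.00102 / (76 * 8.854e-12)
zeta = 0.028649 V = 28.65 mV

28.65


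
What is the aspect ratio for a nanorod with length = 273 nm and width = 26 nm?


Aspect ratio AR = length / diameter
AR = 273 / 26
AR = 10.5

10.5


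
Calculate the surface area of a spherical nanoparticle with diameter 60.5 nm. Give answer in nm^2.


Radius r = 60.5/2 = 30.25 nm
Surface area SA = 4 * pi * r^2
SA = 4 * pi * (30.25)^2
SA = 11499.01 nm^2

11499.01


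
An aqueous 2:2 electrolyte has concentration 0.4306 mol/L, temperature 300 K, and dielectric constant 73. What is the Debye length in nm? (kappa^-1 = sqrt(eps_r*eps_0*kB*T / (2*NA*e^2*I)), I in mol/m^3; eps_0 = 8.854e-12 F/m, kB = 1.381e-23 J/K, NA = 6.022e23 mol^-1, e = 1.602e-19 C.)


Ionic strength I = 0.4306 * 2^2 * 1000 = 1722.4 mol/m^3
kappa^-1 = sqrt(73 * 8.854e-12 * 1.381e-23 * 300 / (2 * 6.022e23 * (1.602e-19)^2 * 1722.4))
kappa^-1 = 0.224 nm

0.224


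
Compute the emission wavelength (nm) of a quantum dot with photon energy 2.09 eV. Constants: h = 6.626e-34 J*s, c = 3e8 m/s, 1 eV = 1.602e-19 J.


Convert energy: E = 2.09 eV = 2.09 * 1.602e-19 = 3.34818e-19 J
lambda = h*c / E = 6.626e-34 * 3e8 / 3.34818e-19
lambda = 5.93696e-07 m = 593.7 nm

593.7


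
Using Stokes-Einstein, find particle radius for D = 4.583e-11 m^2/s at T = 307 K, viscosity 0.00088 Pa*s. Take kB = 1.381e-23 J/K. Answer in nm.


Stokes-Einstein: R = kB*T / (6*pi*eta*D)
R = 1.381e-23 * 307 / (6 * pi * 0.00088 * 4.583e-11)
R = 5.57697e-09 m = 5.58 nm

5.58


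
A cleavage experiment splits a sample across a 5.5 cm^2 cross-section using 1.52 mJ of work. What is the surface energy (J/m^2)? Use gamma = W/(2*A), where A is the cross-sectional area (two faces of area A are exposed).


Convert: A = 5.5 cm^2 = 0.00055 m^2, W = 1.52 mJ = 0.00152 J
Cleaving exposes two faces of area A, so total new surface = 2*A and gamma = W / (2*A)
gamma = 0.00152 / (2 * 0.00055)
gamma = 1.382 J/m^2

1.382


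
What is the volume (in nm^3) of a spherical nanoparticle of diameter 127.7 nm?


Radius r = 127.7/2 = 63.85 nm
Volume V = (4/3) * pi * r^3
V = (4/3) * pi * (63.85)^3
V = 1090363.52 nm^3

1090363.52


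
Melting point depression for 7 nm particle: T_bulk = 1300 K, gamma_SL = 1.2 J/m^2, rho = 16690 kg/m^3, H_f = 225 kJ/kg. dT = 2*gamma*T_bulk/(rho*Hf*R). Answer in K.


Radius R = 7/2 = 3.5 nm = 3.5e-09 m
Convert H_f = 225 kJ/kg = 225000 J/kg
dT = 2 * gamma_SL * T_bulk / (rho * H_f * R)
dT = 2 * 1.2 * 1300 / (16690 * 225000 * 3.5e-09)
dT = 237.4 K

237.4


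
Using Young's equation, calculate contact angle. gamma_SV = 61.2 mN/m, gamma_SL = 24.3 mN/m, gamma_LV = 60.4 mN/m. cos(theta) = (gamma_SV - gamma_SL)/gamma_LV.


cos(theta) = (gamma_SV - gamma_SL) / gamma_LV
cos(theta) = (61.2 - 24.3) / 60.4
cos(theta) = 0.610927
theta = arccos(0.610927) = 52.34 degrees

52.34


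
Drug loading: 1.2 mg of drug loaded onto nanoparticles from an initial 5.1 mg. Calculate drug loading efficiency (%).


Drug loading efficiency = (drug loaded / drug initial) * 100
DLE = 1.2 / 5.1 * 100
DLE = 0.2353 * 100
DLE = 23.53%

23.53


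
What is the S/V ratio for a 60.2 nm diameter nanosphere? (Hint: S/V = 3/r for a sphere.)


Radius r = 60.2/2 = 30.1 nm
S/V = 3 / r = 3 / 30.1
S/V = 0.0997 nm^-1

0.0997


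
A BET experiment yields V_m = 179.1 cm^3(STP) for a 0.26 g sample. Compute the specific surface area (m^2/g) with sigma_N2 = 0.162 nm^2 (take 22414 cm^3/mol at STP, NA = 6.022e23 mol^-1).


Number of moles in monolayer = V_m / 22414 = 179.1 / 22414 = 0.00799054
Number of molecules = moles * NA = 0.00799054 * 6.022e23
SA = molecules * sigma / mass
SA = (179.1 / 22414) * 6.022e23 * 0.162e-18 / 0.26
SA = 2998.2 m^2/g

2998.2


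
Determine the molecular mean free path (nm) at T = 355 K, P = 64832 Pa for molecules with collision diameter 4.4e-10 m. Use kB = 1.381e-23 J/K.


Mean free path: lambda = kB*T / (sqrt(2) * pi * d^2 * P)
lambda = 1.381e-23 * 355 / (sqrt(2) * pi * (4.4e-10)^2 * 64832)
lambda = 8.79149e-08 m
lambda = 87.91 nm

87.91


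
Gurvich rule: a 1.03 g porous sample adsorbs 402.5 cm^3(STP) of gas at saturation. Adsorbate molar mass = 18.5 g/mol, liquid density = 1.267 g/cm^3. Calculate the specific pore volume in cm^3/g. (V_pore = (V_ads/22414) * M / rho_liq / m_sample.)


Moles adsorbed n = V_ads / 22414 = 402.5 / 22414 = 1.795753e-02 mol
Liquid volume V_liq = n * M / rho_liq = 1.795753e-02 * 18.5 / 1.267 = 0.26221 cm^3
Specific pore volume V_pore = V_liq / m_sample = 0.26221 / 1.03
V_pore = 0.2546 cm^3/g

0.2546


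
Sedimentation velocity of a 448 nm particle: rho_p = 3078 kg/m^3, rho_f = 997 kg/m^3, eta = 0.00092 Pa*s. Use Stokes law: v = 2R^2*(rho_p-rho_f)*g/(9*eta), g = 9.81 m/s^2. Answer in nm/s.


Radius R = 448/2 nm = 2.24e-07 m
Density difference = 3078 - 997 = 2081 kg/m^3
v = 2 * R^2 * (rho_p - rho_f) * g / (9 * eta)
v = 2 * (2.24e-07)^2 * 2081 * 9.81 / (9 * 0.00092)
v = 2.47421e-07 m/s = 247.4211 nm/s

247.4211


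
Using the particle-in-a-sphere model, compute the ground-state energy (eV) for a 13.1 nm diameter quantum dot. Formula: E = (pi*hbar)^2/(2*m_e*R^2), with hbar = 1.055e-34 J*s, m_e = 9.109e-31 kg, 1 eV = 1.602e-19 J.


Radius R = 13.1/2 = 6.55 nm = 6.55e-09 m
E = (pi * 1.055e-34)^2 / (2 * 9.109e-31 * (6.55e-09)^2)
E(J) = 1.40547e-21
E = E(J) / 1.602e-19 = 0.0088 eV

0.0088


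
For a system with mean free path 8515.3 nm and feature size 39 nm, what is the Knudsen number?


Knudsen number Kn = lambda / L
Kn = 8515.3 / 39
Kn = 218.341

218.341


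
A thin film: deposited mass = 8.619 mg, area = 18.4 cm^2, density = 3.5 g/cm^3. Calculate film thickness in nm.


Convert: m = 8.619 mg = 8.6190e-06 kg, A = 18.4 cm^2 = 1.8400e-03 m^2, rho = 3.5 g/cm^3 = 3500 kg/m^3
t = m / (A * rho)
t = 8.6190e-06 / (1.8400e-03 * 3500)
t = 1.3384e-06 m = 1338.4 nm

1338.4


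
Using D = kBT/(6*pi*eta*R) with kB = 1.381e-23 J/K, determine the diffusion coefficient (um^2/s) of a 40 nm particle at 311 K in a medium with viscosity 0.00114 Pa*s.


Radius R = 40/2 = 20 nm = 2e-08 m
D = kB*T / (6*pi*eta*R)
D = 1.381e-23 * 311 / (6 * pi * 0.00114 * 2e-08)
D = 9.99351e-12 m^2/s = 9.994 um^2/s

9.994


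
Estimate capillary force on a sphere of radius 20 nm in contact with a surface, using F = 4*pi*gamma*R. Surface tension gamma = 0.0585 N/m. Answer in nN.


Convert radius: R = 20 nm = 2e-08 m
F = 4 * pi * gamma * R
F = 4 * pi * 0.0585 * 2e-08
F = 1.47027e-08 N = 14.7027 nN

14.7027


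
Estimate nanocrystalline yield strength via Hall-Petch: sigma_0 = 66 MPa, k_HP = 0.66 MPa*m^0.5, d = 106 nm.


d = 106 nm = 1.06e-07 m
sqrt(d) = 0.0003255764
Hall-Petch contribution = k / sqrt(d) = 0.66 / 0.0003255764 = 2027.2 MPa
sigma = sigma_0 + k/sqrt(d) = 66 + 2027.2 = 2093.2 MPa

2093.2


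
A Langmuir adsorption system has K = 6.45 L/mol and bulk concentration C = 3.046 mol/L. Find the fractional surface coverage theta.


Langmuir isotherm: theta = K*C / (1 + K*C)
K*C = 6.45 * 3.046 = 19.6467
theta = 19.6467 / (1 + 19.6467) = 19.6467 / 20.6467
theta = 0.9516

0.9516


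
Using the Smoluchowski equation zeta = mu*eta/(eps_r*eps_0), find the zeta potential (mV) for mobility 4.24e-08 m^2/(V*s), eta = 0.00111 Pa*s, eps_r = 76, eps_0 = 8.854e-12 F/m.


Smoluchowski equation: zeta = mu * eta / (eps_r * eps_0)
zeta = 4.24e-08 * 0.00111 / (76 * 8.854e-12)
zeta = 0.069942 V = 69.94 mV

69.94


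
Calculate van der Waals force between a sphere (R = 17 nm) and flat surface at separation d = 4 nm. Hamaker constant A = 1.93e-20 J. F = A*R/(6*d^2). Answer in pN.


Convert to SI: R = 17 nm = 1.7e-08 m, d = 4 nm = 4e-09 m
F = A * R / (6 * d^2)
F = 1.93e-20 * 1.7e-08 / (6 * (4e-09)^2)
F = 3.41771e-12 N = 3.418 pN

3.418


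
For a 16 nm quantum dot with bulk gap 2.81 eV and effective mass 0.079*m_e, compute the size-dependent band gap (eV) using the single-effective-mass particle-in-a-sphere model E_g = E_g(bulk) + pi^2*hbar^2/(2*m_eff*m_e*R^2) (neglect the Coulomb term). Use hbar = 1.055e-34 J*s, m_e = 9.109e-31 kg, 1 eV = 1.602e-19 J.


Radius R = 16/2 nm = 8e-09 m
Confinement energy dE = pi^2 * hbar^2 / (2 * m_eff * m_e * R^2)
dE = pi^2 * (1.055e-34)^2 / (2 * 0.079 * 9.109e-31 * (8e-09)^2) J, divided by 1.602e-19 J/eV
dE = 0.0744 eV
Total band gap = E_g(bulk) + dE = 2.81 + 0.0744 = 2.8844 eV

2.8844


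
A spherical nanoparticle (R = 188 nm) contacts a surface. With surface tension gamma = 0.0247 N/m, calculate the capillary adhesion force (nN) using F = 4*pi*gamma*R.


Convert radius: R = 188 nm = 1.88e-07 m
F = 4 * pi * gamma * R
F = 4 * pi * 0.0247 * 1.88e-07
F = 5.83532e-08 N = 58.3532 nN

58.3532


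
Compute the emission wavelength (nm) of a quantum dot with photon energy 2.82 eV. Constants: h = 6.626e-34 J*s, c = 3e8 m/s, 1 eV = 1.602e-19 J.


Convert energy: E = 2.82 eV = 2.82 * 1.602e-19 = 4.51764e-19 J
lambda = h*c / E = 6.626e-34 * 3e8 / 4.51764e-19
lambda = 4.40009e-07 m = 440.0 nm

440.0


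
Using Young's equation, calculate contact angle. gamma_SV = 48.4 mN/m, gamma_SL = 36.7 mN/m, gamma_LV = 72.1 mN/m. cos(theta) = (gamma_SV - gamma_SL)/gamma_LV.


cos(theta) = (gamma_SV - gamma_SL) / gamma_LV
cos(theta) = (48.4 - 36.7) / 72.1
cos(theta) = 0.162275
theta = arccos(0.162275) = 80.66 degrees

80.66


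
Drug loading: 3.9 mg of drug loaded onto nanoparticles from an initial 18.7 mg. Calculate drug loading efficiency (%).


Drug loading efficiency = (drug loaded / drug initial) * 100
DLE = 3.9 / 18.7 * 100
DLE = 0.2086 * 100
DLE = 20.86%

20.86


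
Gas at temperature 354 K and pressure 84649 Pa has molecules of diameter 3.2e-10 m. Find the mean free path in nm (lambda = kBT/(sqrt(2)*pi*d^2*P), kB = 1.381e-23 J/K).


Mean free path: lambda = kB*T / (sqrt(2) * pi * d^2 * P)
lambda = 1.381e-23 * 354 / (sqrt(2) * pi * (3.2e-10)^2 * 84649)
lambda = 1.26943e-07 m
lambda = 126.94 nm

126.94


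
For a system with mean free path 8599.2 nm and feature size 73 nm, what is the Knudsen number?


Knudsen number Kn = lambda / L
Kn = 8599.2 / 73
Kn = 117.7973

117.7973


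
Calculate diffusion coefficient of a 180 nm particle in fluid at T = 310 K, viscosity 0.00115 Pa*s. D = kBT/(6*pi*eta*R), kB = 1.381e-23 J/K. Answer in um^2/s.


Radius R = 180/2 = 90 nm = 9e-08 m
D = kB*T / (6*pi*eta*R)
D = 1.381e-23 * 310 / (6 * pi * 0.00115 * 9e-08)
D = 2.19439e-12 m^2/s = 2.194 um^2/s

2.194


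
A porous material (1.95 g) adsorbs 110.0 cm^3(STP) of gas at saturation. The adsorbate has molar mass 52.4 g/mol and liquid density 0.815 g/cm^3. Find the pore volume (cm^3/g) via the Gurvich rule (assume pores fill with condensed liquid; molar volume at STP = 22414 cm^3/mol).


Moles adsorbed n = V_ads / 22414 = 110.0 / 22414 = 4.907647e-03 mol
Liquid volume V_liq = n * M / rho_liq = 4.907647e-03 * 52.4 / 0.815 = 0.31553 cm^3
Specific pore volume V_pore = V_liq / m_sample = 0.31553 / 1.95
V_pore = 0.1618 cm^3/g

0.1618


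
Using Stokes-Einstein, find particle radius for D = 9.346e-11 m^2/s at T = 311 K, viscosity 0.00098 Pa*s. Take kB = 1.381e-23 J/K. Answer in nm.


Stokes-Einstein: R = kB*T / (6*pi*eta*D)
R = 1.381e-23 * 311 / (6 * pi * 0.00098 * 9.346e-11)
R = 2.48772e-09 m = 2.49 nm

2.49


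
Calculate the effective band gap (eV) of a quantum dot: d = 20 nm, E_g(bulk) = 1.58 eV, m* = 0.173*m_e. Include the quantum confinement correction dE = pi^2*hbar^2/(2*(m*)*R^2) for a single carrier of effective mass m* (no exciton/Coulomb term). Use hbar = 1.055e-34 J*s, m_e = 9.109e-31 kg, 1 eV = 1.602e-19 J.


Radius R = 20/2 nm = 1e-08 m
Confinement energy dE = pi^2 * hbar^2 / (2 * m_eff * m_e * R^2)
dE = pi^2 * (1.055e-34)^2 / (2 * 0.173 * 9.109e-31 * (1e-08)^2) J, divided by 1.602e-19 J/eV
dE = 0.0218 eV
Total band gap = E_g(bulk) + dE = 1.58 + 0.0218 = 1.6018 eV

1.6018


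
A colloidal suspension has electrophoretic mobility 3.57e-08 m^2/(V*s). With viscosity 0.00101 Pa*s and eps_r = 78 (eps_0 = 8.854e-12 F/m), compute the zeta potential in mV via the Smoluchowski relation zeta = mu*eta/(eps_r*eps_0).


Smoluchowski equation: zeta = mu * eta / (eps_r * eps_0)
zeta = 3.57e-08 * 0.00101 / (78 * 8.854e-12)
zeta = 0.05221 V = 52.21 mV

52.21


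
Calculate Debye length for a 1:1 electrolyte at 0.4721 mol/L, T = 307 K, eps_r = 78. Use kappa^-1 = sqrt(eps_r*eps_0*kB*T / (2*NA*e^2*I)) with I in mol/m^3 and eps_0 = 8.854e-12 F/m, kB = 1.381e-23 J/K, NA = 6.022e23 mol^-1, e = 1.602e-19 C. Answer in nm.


Ionic strength I = 0.4721 * 1^2 * 1000 = 472.1 mol/m^3
kappa^-1 = sqrt(78 * 8.854e-12 * 1.381e-23 * 307 / (2 * 6.022e23 * (1.602e-19)^2 * 472.1))
kappa^-1 = 0.448 nm

0.448


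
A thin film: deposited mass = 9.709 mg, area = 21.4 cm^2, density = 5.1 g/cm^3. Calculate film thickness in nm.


Convert: m = 9.709 mg = 9.7090e-06 kg, A = 21.4 cm^2 = 2.1400e-03 m^2, rho = 5.1 g/cm^3 = 5100 kg/m^3
t = m / (A * rho)
t = 9.7090e-06 / (2.1400e-03 * 5100)
t = 8.8959e-07 m = 889.6 nm

889.6


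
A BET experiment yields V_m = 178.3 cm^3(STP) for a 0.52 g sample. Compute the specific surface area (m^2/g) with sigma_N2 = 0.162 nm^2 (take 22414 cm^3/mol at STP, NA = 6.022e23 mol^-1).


Number of moles in monolayer = V_m / 22414 = 178.3 / 22414 = 0.00795485
Number of molecules = moles * NA = 0.00795485 * 6.022e23
SA = molecules * sigma / mass
SA = (178.3 / 22414) * 6.022e23 * 0.162e-18 / 0.52
SA = 1492.4 m^2/g

1492.4


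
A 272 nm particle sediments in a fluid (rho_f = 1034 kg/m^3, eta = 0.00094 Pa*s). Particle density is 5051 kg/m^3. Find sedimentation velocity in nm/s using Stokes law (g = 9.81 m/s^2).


Radius R = 272/2 nm = 1.36e-07 m
Density difference = 5051 - 1034 = 4017 kg/m^3
v = 2 * R^2 * (rho_p - rho_f) * g / (9 * eta)
v = 2 * (1.36e-07)^2 * 4017 * 9.81 / (9 * 0.00094)
v = 1.72309e-07 m/s = 172.3091 nm/s

172.3091


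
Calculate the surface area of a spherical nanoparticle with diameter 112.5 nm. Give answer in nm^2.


Radius r = 112.5/2 = 56.25 nm
Surface area SA = 4 * pi * r^2
SA = 4 * pi * (56.25)^2
SA = 39760.78 nm^2

39760.78


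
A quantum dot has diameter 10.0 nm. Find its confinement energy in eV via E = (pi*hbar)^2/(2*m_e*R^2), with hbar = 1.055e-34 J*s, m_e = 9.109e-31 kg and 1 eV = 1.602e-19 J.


Radius R = 10.0/2 = 5 nm = 5e-09 m
E = (pi * 1.055e-34)^2 / (2 * 9.109e-31 * (5e-09)^2)
E(J) = 2.41193e-21
E = E(J) / 1.602e-19 = 0.0151 eV

0.0151


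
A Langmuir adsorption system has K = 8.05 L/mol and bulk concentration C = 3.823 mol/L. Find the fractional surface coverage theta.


Langmuir isotherm: theta = K*C / (1 + K*C)
K*C = 8.05 * 3.823 = 30.77515
theta = 30.77515 / (1 + 30.77515) = 30.77515 / 31.77515
theta = 0.9685

0.9685


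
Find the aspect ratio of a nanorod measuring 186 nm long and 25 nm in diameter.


Aspect ratio AR = length / diameter
AR = 186 / 25
AR = 7.44

7.44


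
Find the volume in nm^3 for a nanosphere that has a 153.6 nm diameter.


Radius r = 153.6/2 = 76.8 nm
Volume V = (4/3) * pi * r^3
V = (4/3) * pi * (76.8)^3
V = 1897458.43 nm^3

1897458.43


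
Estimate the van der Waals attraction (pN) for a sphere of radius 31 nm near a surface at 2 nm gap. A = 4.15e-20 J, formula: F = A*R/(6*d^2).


Convert to SI: R = 31 nm = 3.1e-08 m, d = 2 nm = 2e-09 m
F = A * R / (6 * d^2)
F = 4.15e-20 * 3.1e-08 / (6 * (2e-09)^2)
F = 5.36042e-11 N = 53.604 pN

53.604


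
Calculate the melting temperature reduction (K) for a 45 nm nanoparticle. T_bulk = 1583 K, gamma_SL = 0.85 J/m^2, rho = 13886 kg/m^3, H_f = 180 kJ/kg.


Radius R = 45/2 = 22.5 nm = 2.25e-08 m
Convert H_f = 180 kJ/kg = 180000 J/kg
dT = 2 * gamma_SL * T_bulk / (rho * H_f * R)
dT = 2 * 0.85 * 1583 / (13886 * 180000 * 2.25e-08)
dT = 47.9 K

47.9


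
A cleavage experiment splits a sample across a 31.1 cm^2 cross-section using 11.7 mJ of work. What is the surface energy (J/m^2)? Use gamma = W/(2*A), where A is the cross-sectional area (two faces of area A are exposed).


Convert: A = 31.1 cm^2 = 0.00311 m^2, W = 11.7 mJ = 0.0117 J
Cleaving exposes two faces of area A, so total new surface = 2*A and gamma = W / (2*A)
gamma = 0.0117 / (2 * 0.00311)
gamma = 1.881 J/m^2

1.881


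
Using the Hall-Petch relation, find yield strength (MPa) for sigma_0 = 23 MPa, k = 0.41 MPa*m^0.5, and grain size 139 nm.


d = 139 nm = 1.39e-07 m
sqrt(d) = 0.000372827
Hall-Petch contribution = k / sqrt(d) = 0.41 / 0.000372827 = 1099.7 MPa
sigma = sigma_0 + k/sqrt(d) = 23 + 1099.7 = 1122.7 MPa

1122.7


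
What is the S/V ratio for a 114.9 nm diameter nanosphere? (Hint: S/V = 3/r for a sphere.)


Radius r = 114.9/2 = 57.45 nm
S/V = 3 / r = 3 / 57.45
S/V = 0.0522 nm^-1

0.0522


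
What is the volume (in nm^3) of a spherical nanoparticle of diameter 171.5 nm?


Radius r = 171.5/2 = 85.75 nm
Volume V = (4/3) * pi * r^3
V = (4/3) * pi * (85.75)^3
V = 2641137.4 nm^3

2641137.4


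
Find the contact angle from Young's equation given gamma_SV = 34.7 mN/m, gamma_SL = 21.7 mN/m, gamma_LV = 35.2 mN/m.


cos(theta) = (gamma_SV - gamma_SL) / gamma_LV
cos(theta) = (34.7 - 21.7) / 35.2
cos(theta) = 0.369318
theta = arccos(0.369318) = 68.33 degrees

68.33


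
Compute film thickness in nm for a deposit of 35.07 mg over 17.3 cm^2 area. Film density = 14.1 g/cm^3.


Convert: m = 35.07 mg = 3.5070e-05 kg, A = 17.3 cm^2 = 1.7300e-03 m^2, rho = 14.1 g/cm^3 = 14100 kg/m^3
t = m / (A * rho)
t = 3.5070e-05 / (1.7300e-03 * 14100)
t = 1.4377e-06 m = 1437.7 nm

1437.7


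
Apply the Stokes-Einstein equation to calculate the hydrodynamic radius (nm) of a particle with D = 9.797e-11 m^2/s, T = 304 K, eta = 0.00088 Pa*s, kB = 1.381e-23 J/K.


Stokes-Einstein: R = kB*T / (6*pi*eta*D)
R = 1.381e-23 * 304 / (6 * pi * 0.00088 * 9.797e-11)
R = 2.58339e-09 m = 2.58 nm

2.58


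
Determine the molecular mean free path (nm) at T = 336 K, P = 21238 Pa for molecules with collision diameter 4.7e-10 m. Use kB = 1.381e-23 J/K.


Mean free path: lambda = kB*T / (sqrt(2) * pi * d^2 * P)
lambda = 1.381e-23 * 336 / (sqrt(2) * pi * (4.7e-10)^2 * 21238)
lambda = 2.22617e-07 m
lambda = 222.62 nm

222.62


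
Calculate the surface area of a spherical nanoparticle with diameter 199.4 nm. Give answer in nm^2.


Radius r = 199.4/2 = 99.7 nm
Surface area SA = 4 * pi * r^2
SA = 4 * pi * (99.7)^2
SA = 124910.85 nm^2

124910.85


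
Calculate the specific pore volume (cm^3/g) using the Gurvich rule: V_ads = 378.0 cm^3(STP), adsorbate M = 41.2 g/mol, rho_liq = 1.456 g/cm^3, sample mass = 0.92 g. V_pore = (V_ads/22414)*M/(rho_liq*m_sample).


Moles adsorbed n = V_ads / 22414 = 378.0 / 22414 = 1.686446e-02 mol
Liquid volume V_liq = n * M / rho_liq = 1.686446e-02 * 41.2 / 1.456 = 0.47721 cm^3
Specific pore volume V_pore = V_liq / m_sample = 0.47721 / 0.92
V_pore = 0.5187 cm^3/g

0.5187


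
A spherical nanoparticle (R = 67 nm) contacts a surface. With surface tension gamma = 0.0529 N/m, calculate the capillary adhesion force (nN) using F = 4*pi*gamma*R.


Convert radius: R = 67 nm = 6.7e-08 m
F = 4 * pi * gamma * R
F = 4 * pi * 0.0529 * 6.7e-08
F = 4.4539e-08 N = 44.539 nN

44.539


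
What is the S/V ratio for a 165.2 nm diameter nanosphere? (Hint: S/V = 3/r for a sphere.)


Radius r = 165.2/2 = 82.6 nm
S/V = 3 / r = 3 / 82.6
S/V = 0.0363 nm^-1

0.0363


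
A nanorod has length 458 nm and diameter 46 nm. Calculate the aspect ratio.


Aspect ratio AR = length / diameter
AR = 458 / 46
AR = 9.96

9.96


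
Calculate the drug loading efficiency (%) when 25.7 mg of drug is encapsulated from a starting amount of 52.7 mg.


Drug loading efficiency = (drug loaded / drug initial) * 100
DLE = 25.7 / 52.7 * 100
DLE = 0.4877 * 100
DLE = 48.77%

48.77


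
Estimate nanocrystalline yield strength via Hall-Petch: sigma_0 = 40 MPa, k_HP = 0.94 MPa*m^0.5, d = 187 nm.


d = 187 nm = 1.87e-07 m
sqrt(d) = 0.000432435
Hall-Petch contribution = k / sqrt(d) = 0.94 / 0.000432435 = 2173.7 MPa
sigma = sigma_0 + k/sqrt(d) = 40 + 2173.7 = 2213.7 MPa

2213.7


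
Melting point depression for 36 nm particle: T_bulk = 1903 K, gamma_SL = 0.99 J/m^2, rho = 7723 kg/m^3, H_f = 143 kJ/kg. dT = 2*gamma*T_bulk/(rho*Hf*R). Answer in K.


Radius R = 36/2 = 18 nm = 1.8e-08 m
Convert H_f = 143 kJ/kg = 143000 J/kg
dT = 2 * gamma_SL * T_bulk / (rho * H_f * R)
dT = 2 * 0.99 * 1903 / (7723 * 143000 * 1.8e-08)
dT = 189.5 K

189.5


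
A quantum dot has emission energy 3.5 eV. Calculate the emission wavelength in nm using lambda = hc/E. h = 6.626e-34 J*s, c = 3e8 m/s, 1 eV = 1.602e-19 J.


Convert energy: E = 3.5 eV = 3.5 * 1.602e-19 = 5.607e-19 J
lambda = h*c / E = 6.626e-34 * 3e8 / 5.607e-19
lambda = 3.54521e-07 m = 354.5 nm

354.5


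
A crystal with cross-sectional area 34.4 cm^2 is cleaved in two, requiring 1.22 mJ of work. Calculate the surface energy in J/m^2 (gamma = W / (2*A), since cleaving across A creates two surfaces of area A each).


Convert: A = 34.4 cm^2 = 0.00344 m^2, W = 1.22 mJ = 0.00122 J
Cleaving exposes two faces of area A, so total new surface = 2*A and gamma = W / (2*A)
gamma = 0.00122 / (2 * 0.00344)
gamma = 0.177 J/m^2

0.177


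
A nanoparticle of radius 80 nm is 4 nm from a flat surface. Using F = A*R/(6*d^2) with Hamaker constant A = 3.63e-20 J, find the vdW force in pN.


Convert to SI: R = 80 nm = 8e-08 m, d = 4 nm = 4e-09 m
F = A * R / (6 * d^2)
F = 3.63e-20 * 8e-08 / (6 * (4e-09)^2)
F = 3.025e-11 N = 30.25 pN

30.25


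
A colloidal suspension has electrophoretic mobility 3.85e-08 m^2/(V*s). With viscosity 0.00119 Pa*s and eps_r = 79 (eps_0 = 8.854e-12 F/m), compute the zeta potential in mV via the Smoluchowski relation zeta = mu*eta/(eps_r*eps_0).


Smoluchowski equation: zeta = mu * eta / (eps_r * eps_0)
zeta = 3.85e-08 * 0.00119 / (79 * 8.854e-12)
zeta = 0.0655 V = 65.5 mV

65.5


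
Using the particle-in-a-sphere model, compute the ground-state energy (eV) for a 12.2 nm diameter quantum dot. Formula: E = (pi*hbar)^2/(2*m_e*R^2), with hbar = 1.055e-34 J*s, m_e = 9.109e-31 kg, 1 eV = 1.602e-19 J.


Radius R = 12.2/2 = 6.1 nm = 6.1e-09 m
E = (pi * 1.055e-34)^2 / (2 * 9.109e-31 * (6.1e-09)^2)
E(J) = 1.62048e-21
E = E(J) / 1.602e-19 = 0.0101 eV

0.0101


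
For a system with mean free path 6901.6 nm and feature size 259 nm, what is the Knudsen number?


Knudsen number Kn = lambda / L
Kn = 6901.6 / 259
Kn = 26.6471

26.6471


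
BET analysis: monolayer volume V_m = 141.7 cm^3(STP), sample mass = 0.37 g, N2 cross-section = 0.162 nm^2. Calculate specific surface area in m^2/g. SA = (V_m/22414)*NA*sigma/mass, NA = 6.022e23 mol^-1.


Number of moles in monolayer = V_m / 22414 = 141.7 / 22414 = 0.00632194
Number of molecules = moles * NA = 0.00632194 * 6.022e23
SA = molecules * sigma / mass
SA = (141.7 / 22414) * 6.022e23 * 0.162e-18 / 0.37
SA = 1666.9 m^2/g

1666.9


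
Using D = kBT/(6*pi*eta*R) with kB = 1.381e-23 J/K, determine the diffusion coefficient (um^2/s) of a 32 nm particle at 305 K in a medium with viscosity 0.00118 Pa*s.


Radius R = 32/2 = 16 nm = 1.6e-08 m
D = kB*T / (6*pi*eta*R)
D = 1.381e-23 * 305 / (6 * pi * 0.00118 * 1.6e-08)
D = 1.18356e-11 m^2/s = 11.836 um^2/s

11.836


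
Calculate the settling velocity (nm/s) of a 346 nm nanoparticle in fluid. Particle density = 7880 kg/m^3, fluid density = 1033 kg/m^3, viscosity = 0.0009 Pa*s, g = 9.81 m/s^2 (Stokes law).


Radius R = 346/2 nm = 1.73e-07 m
Density difference = 7880 - 1033 = 6847 kg/m^3
v = 2 * R^2 * (rho_p - rho_f) * g / (9 * eta)
v = 2 * (1.73e-07)^2 * 6847 * 9.81 / (9 * 0.0009)
v = 4.96371e-07 m/s = 496.3711 nm/s

496.3711


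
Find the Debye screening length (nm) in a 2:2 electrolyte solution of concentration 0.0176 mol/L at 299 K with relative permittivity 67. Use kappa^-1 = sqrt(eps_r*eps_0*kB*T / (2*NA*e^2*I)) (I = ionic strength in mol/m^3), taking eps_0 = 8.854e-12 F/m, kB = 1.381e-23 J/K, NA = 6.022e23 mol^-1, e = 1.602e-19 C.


Ionic strength I = 0.0176 * 2^2 * 1000 = 70.4 mol/m^3
kappa^-1 = sqrt(67 * 8.854e-12 * 1.381e-23 * 299 / (2 * 6.022e23 * (1.602e-19)^2 * 70.4))
kappa^-1 = 1.061 nm

1.061


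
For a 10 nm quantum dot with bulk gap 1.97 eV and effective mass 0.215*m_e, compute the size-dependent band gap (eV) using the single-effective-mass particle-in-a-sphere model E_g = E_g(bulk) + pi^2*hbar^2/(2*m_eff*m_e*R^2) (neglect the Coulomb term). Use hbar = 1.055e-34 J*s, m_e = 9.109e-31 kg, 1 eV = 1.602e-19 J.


Radius R = 10/2 nm = 5e-09 m
Confinement energy dE = pi^2 * hbar^2 / (2 * m_eff * m_e * R^2)
dE = pi^2 * (1.055e-34)^2 / (2 * 0.215 * 9.109e-31 * (5e-09)^2) J, divided by 1.602e-19 J/eV
dE = 0.07 eV
Total band gap = E_g(bulk) + dE = 1.97 + 0.07 = 2.04 eV

2.04


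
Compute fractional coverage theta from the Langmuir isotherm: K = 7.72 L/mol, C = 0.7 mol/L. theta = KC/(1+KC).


Langmuir isotherm: theta = K*C / (1 + K*C)
K*C = 7.72 * 0.7 = 5.404
theta = 5.404 / (1 + 5.404) = 5.404 / 6.404
theta = 0.8438

0.8438


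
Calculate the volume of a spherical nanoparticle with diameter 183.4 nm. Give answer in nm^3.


Radius r = 183.4/2 = 91.7 nm
Volume V = (4/3) * pi * r^3
V = (4/3) * pi * (91.7)^3
V = 3229956.08 nm^3

3229956.08


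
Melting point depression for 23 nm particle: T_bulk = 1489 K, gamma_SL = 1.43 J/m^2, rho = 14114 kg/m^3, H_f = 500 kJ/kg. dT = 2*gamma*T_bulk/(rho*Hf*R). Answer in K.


Radius R = 23/2 = 11.5 nm = 1.15e-08 m
Convert H_f = 500 kJ/kg = 500000 J/kg
dT = 2 * gamma_SL * T_bulk / (rho * H_f * R)
dT = 2 * 1.43 * 1489 / (14114 * 500000 * 1.15e-08)
dT = 52.5 K

52.5


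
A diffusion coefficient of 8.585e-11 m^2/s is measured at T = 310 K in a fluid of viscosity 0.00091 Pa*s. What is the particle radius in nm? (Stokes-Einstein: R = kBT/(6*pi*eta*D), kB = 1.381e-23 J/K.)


Stokes-Einstein: R = kB*T / (6*pi*eta*D)
R = 1.381e-23 * 310 / (6 * pi * 0.00091 * 8.585e-11)
R = 2.90718e-09 m = 2.91 nm

2.91


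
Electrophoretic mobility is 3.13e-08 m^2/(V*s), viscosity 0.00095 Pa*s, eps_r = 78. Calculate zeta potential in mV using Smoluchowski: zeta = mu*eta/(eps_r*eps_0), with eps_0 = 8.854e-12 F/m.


Smoluchowski equation: zeta = mu * eta / (eps_r * eps_0)
zeta = 3.13e-08 * 0.00095 / (78 * 8.854e-12)
zeta = 0.043056 V = 43.06 mV

43.06


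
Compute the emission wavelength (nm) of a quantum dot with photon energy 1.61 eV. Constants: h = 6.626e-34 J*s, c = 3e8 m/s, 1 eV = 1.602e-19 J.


Convert energy: E = 1.61 eV = 1.61 * 1.602e-19 = 2.57922e-19 J
lambda = h*c / E = 6.626e-34 * 3e8 / 2.57922e-19
lambda = 7.70698e-07 m = 770.7 nm

770.7


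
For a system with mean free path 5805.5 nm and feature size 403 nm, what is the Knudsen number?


Knudsen number Kn = lambda / L
Kn = 5805.5 / 403
Kn = 14.4057

14.4057
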